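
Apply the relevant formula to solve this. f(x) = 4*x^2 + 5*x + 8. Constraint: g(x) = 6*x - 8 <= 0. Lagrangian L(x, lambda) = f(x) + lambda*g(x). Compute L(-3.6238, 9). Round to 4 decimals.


Step 1: Evaluate f(x).
f(-3.6238) = 4*(-3.6238)^2 + 5*(-3.6238) + 8 = 42.4087
Step 2: Evaluate g(x).
g(-3.6238) = 6*-3.6238 - 8 = -29.7428
Step 3: Compute Lagrangian.
L = 42.4087 + 9*-29.7428 = -225.2765


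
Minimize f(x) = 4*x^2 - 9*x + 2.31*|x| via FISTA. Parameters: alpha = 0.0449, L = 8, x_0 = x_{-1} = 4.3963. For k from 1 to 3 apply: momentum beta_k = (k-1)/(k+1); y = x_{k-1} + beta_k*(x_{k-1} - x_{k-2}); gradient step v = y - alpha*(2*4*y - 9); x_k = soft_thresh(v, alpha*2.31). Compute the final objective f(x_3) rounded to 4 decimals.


FISTA on f(x) = 4*x^2 - 9*x + 2.31*|x|
L = 8, alpha = 0.0449
Iteration 1: beta = 0.0, y = 4.3963 + 0.0*(4.3963 - 4.3963) = 4.3963
  grad(y) = 26.1704, v = y - alpha*grad = 3.2212
  prox(v) = soft_thresh(3.2212, 0.1037) = 3.1175
Iteration 2: beta = 0.3333, y = 3.1175 + 0.3333*(3.1175 - 4.3963) = 2.6913
  grad(y) = 12.5302, v = y - alpha*grad = 2.1287
  prox(v) = soft_thresh(2.1287, 0.1037) = 2.0249
Iteration 3: beta = 0.5, y = 2.0249 + 0.5*(2.0249 - 3.1175) = 1.4787
  grad(y) = 2.8293, v = y - alpha*grad = 1.3516
  prox(v) = soft_thresh(1.3516, 0.1037) = 1.2479
f(x_3) = 4*1.2479^2 - 9*1.2479 + 2.31*|1.2479| = -2.1194


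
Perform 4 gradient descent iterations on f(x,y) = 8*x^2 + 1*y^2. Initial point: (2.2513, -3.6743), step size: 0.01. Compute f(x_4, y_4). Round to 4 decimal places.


Gradient descent on f(x,y) = 8*x^2 + 1*y^2.
Starting point: (2.2513, -3.6743), alpha = 0.01
Step 1: grad_x = 2*8*2.2513 = 36.0208, grad_y = 2*1*-3.6743 = -7.3486
  x_1 = 2.2513 - 0.01*36.0208 = 1.8911
  y_1 = -3.6743 - 0.01*-7.3486 = -3.6008
Step 2: grad_x = 2*8*1.8911 = 30.2575, grad_y = 2*1*-3.6008 = -7.2016
  x_2 = 1.8911 - 0.01*30.2575 = 1.5885
  y_2 = -3.6008 - 0.01*-7.2016 = -3.5288
Step 3: grad_x = 2*8*1.5885 = 25.4163, grad_y = 2*1*-3.5288 = -7.0576
  x_3 = 1.5885 - 0.01*25.4163 = 1.3344
  y_3 = -3.5288 - 0.01*-7.0576 = -3.4582
Step 4: grad_x = 2*8*1.3344 = 21.3497, grad_y = 2*1*-3.4582 = -6.9164
  x_4 = 1.3344 - 0.01*21.3497 = 1.1209
  y_4 = -3.4582 - 0.01*-6.9164 = -3.3891
f(1.1209, -3.3891) = 8*1.1209^2 + 1*(-3.3891)^2 = 21.5363


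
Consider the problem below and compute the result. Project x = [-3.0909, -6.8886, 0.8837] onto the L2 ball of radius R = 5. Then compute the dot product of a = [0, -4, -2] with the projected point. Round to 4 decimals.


Step 1: Compute ||x|| (intermediates to 6 decimals).
||x|| = sqrt((-3.0909)^2 + (-6.8886)^2 + 0.8837^2) = 7.601802
Step 2: Project.
Since ||x|| > R, scale = R/||x|| = 5/7.601802 = 0.657739, proj(x) = scale * x
proj(x) = [-2.033005, -4.530901, 0.581244]
Step 3: Dot product.
a^T * proj(x) = 0*(-2.033005) - 4*(-4.530901) - 2*0.581244 = 16.9611


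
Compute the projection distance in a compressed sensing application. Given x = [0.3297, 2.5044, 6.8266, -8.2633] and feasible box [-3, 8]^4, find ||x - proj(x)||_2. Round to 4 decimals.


Project each component onto [-3, 8].
clip(0.3297) = 0.3297, clip(2.5044) = 2.5044, clip(6.8266) = 6.8266, clip(-8.2633) = -3.0
Projection = [0.3297, 2.5044, 6.8266, -3.0]
Squared diffs: [0.0, 0.0, 0.0, 27.7023]
Distance = sqrt(27.7023) = 5.2633


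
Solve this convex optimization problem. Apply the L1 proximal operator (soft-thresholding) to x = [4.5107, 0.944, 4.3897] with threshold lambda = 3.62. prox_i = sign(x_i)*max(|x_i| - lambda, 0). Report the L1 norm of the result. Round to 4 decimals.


Soft-thresholding with lambda = 3.62:
prox(4.5107) = sign(4.5107)*max(|4.5107| - 3.62, 0) = 0.8907
prox(0.944) = sign(0.944)*max(|0.944| - 3.62, 0) = 0.0
prox(4.3897) = sign(4.3897)*max(|4.3897| - 3.62, 0) = 0.7697
prox(x) = [0.8907, 0.0, 0.7697]
||prox(x)||_1 = 0.8907 + 0.0 + 0.7697 = 1.6604


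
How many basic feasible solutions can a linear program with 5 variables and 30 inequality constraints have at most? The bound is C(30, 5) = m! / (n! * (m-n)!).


Each vertex corresponds to some choice of n active constraints out of m, so the number of vertices is at most C(m, n) = m! / (n!(m-n)!).
m = 30, n = 5
Numerator: 30 * 29 * 28 * 27 * 26
Denominator: 5! = 120
C(30, 5) = 142506


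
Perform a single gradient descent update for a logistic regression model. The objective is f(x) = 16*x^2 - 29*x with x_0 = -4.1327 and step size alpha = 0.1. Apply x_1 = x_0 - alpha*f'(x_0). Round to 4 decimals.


We compute the gradient at x_0 and apply the update.
f'(x) = 32*x - 29
f'(-4.1327) = 32*-4.1327 - 29 = -161.2464
x_1 = -4.1327 - 0.1*-161.2464 = 11.9919


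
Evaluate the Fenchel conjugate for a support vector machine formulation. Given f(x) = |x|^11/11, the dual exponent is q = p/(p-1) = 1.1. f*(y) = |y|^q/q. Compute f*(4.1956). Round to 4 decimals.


The conjugate exponent q satisfies 1/p + 1/q = 1.
p = 11, so q = 11/(11 - 1) = 1.1
|y|^q = 4.1956^1.1 = 4.8425
f*(4.1956) = 4.8425 / 1.1 = 4.4023


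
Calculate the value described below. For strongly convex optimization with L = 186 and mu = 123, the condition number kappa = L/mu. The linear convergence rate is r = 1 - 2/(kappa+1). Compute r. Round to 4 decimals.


Step 1: Compute the condition number.
kappa = L/mu = 186/123 = 1.5122
Step 2: Compute the convergence rate.
r = 1 - 2/(kappa + 1) = 1 - 2*mu/(L + mu) = (L - mu)/(L + mu) = 63/309 = 0.2039


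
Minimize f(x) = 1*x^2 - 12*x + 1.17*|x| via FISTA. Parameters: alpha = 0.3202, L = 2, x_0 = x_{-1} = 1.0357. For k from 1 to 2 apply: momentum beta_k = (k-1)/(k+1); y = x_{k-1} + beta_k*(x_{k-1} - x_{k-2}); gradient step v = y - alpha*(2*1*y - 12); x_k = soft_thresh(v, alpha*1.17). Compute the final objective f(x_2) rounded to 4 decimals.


FISTA on f(x) = 1*x^2 - 12*x + 1.17*|x|
L = 2, alpha = 0.3202
Iteration 1: beta = 0.0, y = 1.0357 + 0.0*(1.0357 - 1.0357) = 1.0357
  grad(y) = -9.9286, v = y - alpha*grad = 4.2148
  prox(v) = soft_thresh(4.2148, 0.3746) = 3.8402
Iteration 2: beta = 0.3333, y = 3.8402 + 0.3333*(3.8402 - 1.0357) = 4.775
  grad(y) = -2.4499, v = y - alpha*grad = 5.5595
  prox(v) = soft_thresh(5.5595, 0.3746) = 5.1849
f(x_2) = 1*5.1849^2 - 12*5.1849 + 1.17*|5.1849| = -29.2693


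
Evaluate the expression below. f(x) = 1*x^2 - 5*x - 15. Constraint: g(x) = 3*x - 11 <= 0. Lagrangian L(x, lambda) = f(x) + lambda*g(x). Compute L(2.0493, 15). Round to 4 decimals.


Step 1: Evaluate f(x).
f(2.0493) = 1*2.0493^2 - 5*2.0493 - 15 = -21.0469
Step 2: Evaluate g(x).
g(2.0493) = 3*2.0493 - 11 = -4.8521
Step 3: Compute Lagrangian.
L = -21.0469 + 15*-4.8521 = -93.8284


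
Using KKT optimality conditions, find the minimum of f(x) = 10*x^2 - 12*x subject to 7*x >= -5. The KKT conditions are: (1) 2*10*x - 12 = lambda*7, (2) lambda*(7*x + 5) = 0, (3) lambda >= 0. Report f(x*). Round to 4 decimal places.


Step 1: Try lambda = 0 (constraint inactive).
Stationarity: 2*10*x - 12 = 0
x* = 12/(2*10) = 0.6
Check constraint: 7*0.6 = 4.2 >= -5 -- satisfied.
Step 2: Compute optimal value.
f(x*) = 10*0.6^2 - 12*0.6 = -3.6


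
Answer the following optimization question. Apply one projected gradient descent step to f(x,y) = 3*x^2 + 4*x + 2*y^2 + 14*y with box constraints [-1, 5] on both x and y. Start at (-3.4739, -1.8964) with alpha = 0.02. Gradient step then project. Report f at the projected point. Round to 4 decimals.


Step 1: Compute gradient at (-3.4739, -1.8964).
grad_x = 2*3*-3.4739 + 4 = -16.8434
grad_y = 2*2*-1.8964 + 14 = 6.4144
Step 2: Gradient step.
x_raw = -3.4739 - 0.02*-16.8434 = -3.137
y_raw = -1.8964 - 0.02*6.4144 = -2.0247
Step 3: Project onto [-1, 5].
x_proj = clip(-3.137) = -1.0
y_proj = clip(-2.0247) = -1.0
Step 4: Evaluate f.
f(-1.0, -1.0) = -13.0


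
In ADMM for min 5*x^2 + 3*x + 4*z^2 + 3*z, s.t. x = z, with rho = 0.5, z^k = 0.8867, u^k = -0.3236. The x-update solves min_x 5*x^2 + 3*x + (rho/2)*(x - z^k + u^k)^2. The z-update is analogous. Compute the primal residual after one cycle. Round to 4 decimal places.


ADMM iteration with rho = 0.5, z^k = 0.8867, u^k = -0.3236
Step 1: x-update.
Minimize 5*x^2 + 3*x + (0.5/2)*(x - 0.8867 - 0.3236)^2
FOC: (2*5 + 0.5)*x = -3 + 0.5*(0.8867 + 0.3236)
x^{k+1} = -0.2281
Step 2: z-update.
Minimize 4*z^2 + 3*z + (0.5/2)*(-0.2281 - z - 0.3236)^2
FOC: (2*4 + 0.5)*z = -3 + 0.5*(-0.2281 - 0.3236)
z^{k+1} = -0.3854
Step 3: u-update.
u^{k+1} = -0.3236 - 0.2281 + 0.3854 = -0.1663
Step 4: Primal residual = |-0.2281 + 0.3854| = 0.1573


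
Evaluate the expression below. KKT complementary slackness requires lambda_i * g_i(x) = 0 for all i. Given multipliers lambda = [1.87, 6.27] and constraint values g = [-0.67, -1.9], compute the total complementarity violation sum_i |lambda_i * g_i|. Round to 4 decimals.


KKT complementary slackness check:
lambda_1 * g_1 = 1.87 * -0.67 = -1.2529
lambda_2 * g_2 = 6.27 * -1.9 = -11.913
Total violation = 1.2529 + 11.913 = 13.1659


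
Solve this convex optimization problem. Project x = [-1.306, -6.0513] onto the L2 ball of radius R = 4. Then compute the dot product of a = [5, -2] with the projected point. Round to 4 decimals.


Step 1: Compute ||x|| (intermediates to 6 decimals).
||x|| = sqrt((-1.306)^2 + (-6.0513)^2) = 6.190627
Step 2: Project.
Since ||x|| > R, scale = R/||x|| = 4/6.190627 = 0.646138, proj(x) = scale * x
proj(x) = [-0.843856, -3.909975]
Step 3: Dot product.
a^T * proj(x) = 5*(-0.843856) - 2*(-3.909975) = 3.6007


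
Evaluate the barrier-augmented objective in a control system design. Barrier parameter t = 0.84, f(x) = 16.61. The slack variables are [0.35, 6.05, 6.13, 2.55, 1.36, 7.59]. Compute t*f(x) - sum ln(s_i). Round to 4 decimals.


Step 1: Compute log-barrier.
ln values: [-1.0498, 1.8001, 1.8132, 0.9361, 0.3075, 2.0268]
phi = -(-1.0498 + 1.8001 + 1.8132 + 0.9361 + 0.3075 + 2.0268) = -5.8338
Step 2: Compute augmented objective.
t*f(x) = 0.84*16.61 = 13.9524
Total = 13.9524 - 5.8338 = 8.1186


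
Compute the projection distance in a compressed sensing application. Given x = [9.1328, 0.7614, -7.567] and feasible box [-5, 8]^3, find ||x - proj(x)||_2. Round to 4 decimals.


Project each component onto [-5, 8].
clip(9.1328) = 8.0, clip(0.7614) = 0.7614, clip(-7.567) = -5.0
Projection = [8.0, 0.7614, -5.0]
Squared diffs: [1.2832, 0.0, 6.5895]
Distance = sqrt(7.8727) = 2.8058


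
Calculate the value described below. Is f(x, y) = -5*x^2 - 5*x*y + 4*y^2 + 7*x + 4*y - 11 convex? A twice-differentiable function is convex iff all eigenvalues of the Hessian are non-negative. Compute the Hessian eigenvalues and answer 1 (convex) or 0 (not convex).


The Hessian of f(x,y) = -5*x^2 - 5*x*y + 4*y^2 + 7*x + 4*y - 11 is:
H = [[-10, -5], [-5, 8]]
Trace = -10 + 8 = -2
Determinant = -10*8 - (-5)^2 = -105
Discriminant = (-2)^2 - 4*-105 = 424.0
Eigenvalues: lambda_1 = -11.2956, lambda_2 = 9.2956
The function is not convex.

0


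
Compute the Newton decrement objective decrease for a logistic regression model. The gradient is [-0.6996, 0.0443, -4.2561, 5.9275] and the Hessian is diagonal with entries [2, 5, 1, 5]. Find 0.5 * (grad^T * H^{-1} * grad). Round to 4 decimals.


Step 1: H is diagonal, so H^(-1) * g = [-0.3498, 0.0089, -4.2561, 1.1855].
Step 2: g^T H^(-1) g = sum_i g_i^2 / H_ii
  = (-0.6996)^2/2 + (0.0443)^2/5 + (-4.2561)^2/1 + (5.9275)^2/5
  = 0.2447 + 0.0004 + 18.1144 + 7.0271 = 25.3866
Step 3: Objective decrease = 0.5 * g^T H^(-1) g = 12.6933


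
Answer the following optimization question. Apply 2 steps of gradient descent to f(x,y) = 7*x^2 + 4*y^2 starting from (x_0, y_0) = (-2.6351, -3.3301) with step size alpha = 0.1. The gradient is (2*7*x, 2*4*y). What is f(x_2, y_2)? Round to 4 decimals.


Gradient descent on f(x,y) = 7*x^2 + 4*y^2.
Starting point: (-2.6351, -3.3301), alpha = 0.1
Step 1: grad_x = 2*7*-2.6351 = -36.8914, grad_y = 2*4*-3.3301 = -26.6408
  x_1 = -2.6351 - 0.1*-36.8914 = 1.054
  y_1 = -3.3301 - 0.1*-26.6408 = -0.666
Step 2: grad_x = 2*7*1.054 = 14.7566, grad_y = 2*4*-0.666 = -5.3282
  x_2 = 1.054 - 0.1*14.7566 = -0.4216
  y_2 = -0.666 - 0.1*-5.3282 = -0.1332
f(-0.4216, -0.1332) = 7*(-0.4216)^2 + 4*(-0.1332)^2 = 1.3153


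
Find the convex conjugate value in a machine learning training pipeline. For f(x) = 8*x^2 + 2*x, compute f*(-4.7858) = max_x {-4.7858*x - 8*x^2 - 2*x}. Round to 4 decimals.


f*(y) = sup_x {y*x - a*x^2 - b*x} = sup_x {(y-b)*x - a*x^2}
FOC: (y - b) - 2a*x = 0 => x* = (y - b)/(2a)
x* = (-4.7858 - 2)/(2*8) = -0.4241
f*(-4.7858) = (y-b)^2/(4a) = (-4.7858 - 2)^2/(4*8)
= 46.0471/32 = 1.439


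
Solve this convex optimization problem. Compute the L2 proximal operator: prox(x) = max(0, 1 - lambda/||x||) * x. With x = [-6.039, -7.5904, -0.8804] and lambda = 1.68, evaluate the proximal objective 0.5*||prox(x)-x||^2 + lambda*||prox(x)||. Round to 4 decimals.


Step 1: Compute ||x||.
||x|| = 9.7395
Step 2: Compute scaling factor.
scale = max(0, 1 - 1.68/9.7395) = 0.8275
Step 3: prox(x) = [-4.9973, -6.2811, -0.7285]
||prox(x)|| = 8.0595
Step 4: Proximal objective.
0.5*||prox-x||^2 = 1.4112
lambda*||prox|| = 13.54
Total = 14.9512


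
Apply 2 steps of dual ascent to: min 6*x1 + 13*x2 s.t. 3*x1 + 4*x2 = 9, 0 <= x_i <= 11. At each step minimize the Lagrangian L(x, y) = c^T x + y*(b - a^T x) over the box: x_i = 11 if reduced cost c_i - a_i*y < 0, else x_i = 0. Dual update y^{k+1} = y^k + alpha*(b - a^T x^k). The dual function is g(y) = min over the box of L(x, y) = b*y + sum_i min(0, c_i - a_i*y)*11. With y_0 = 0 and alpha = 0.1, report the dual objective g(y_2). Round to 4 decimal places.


Dual ascent for LP: min 6*x1 + 13*x2, 3*x1 + 4*x2 = 9, 0 <= x_i <= 11
Step 1: y^k = 0.0, reduced costs: (6.0, 13.0)
  x^k = (0.0, 0.0), subgradient = b - a^T x = 9.0
  y^{k+1} = 0.0 + 0.1*9.0 = 0.9
Step 2: y^k = 0.9, reduced costs: (3.3, 9.4)
  x^k = (0.0, 0.0), subgradient = b - a^T x = 9.0
  y^{k+1} = 0.9 + 0.1*9.0 = 1.8
Dual objective at y_2 = 1.8: reduced costs (0.6, 5.8), box minimizer x = (0.0, 0.0)
g(y_2) = b*y + (c1 - a1*y)*x1 + (c2 - a2*y)*x2 = 9*1.8 + 0.6*0.0 + 5.8*0.0 = 16.2 + 0.0 + 0.0 = 16.2


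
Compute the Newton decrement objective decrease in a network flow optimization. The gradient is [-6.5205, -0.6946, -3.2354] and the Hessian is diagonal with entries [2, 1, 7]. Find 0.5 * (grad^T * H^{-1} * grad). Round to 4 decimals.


Step 1: H is diagonal, so H^(-1) * g = [-3.2603, -0.6946, -0.4622].
Step 2: g^T H^(-1) g = sum_i g_i^2 / H_ii
  = (-6.5205)^2/2 + (-0.6946)^2/1 + (-3.2354)^2/7
  = 21.2585 + 0.4825 + 1.4954 = 23.2363
Step 3: Objective decrease = 0.5 * g^T H^(-1) g = 11.6182


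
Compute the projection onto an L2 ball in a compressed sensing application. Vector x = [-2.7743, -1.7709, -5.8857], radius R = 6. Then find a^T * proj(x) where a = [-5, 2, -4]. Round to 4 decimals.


Step 1: Compute ||x|| (intermediates to 6 decimals).
||x|| = sqrt((-2.7743)^2 + (-1.7709)^2 + (-5.8857)^2) = 6.743463
Step 2: Project.
Since ||x|| > R, scale = R/||x|| = 6/6.743463 = 0.889751, proj(x) = scale * x
proj(x) = [-2.468436, -1.57566, -5.236807]
Step 3: Dot product.
a^T * proj(x) = -5*(-2.468436) + 2*(-1.57566) - 4*(-5.236807) = 30.1381


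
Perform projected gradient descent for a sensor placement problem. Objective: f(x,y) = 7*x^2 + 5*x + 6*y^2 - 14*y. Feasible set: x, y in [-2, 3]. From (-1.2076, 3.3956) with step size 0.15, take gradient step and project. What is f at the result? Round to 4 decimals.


Step 1: Compute gradient at (-1.2076, 3.3956).
grad_x = 2*7*-1.2076 + 5 = -11.9064
grad_y = 2*6*3.3956 - 14 = 26.7472
Step 2: Gradient step.
x_raw = -1.2076 - 0.15*-11.9064 = 0.5784
y_raw = 3.3956 - 0.15*26.7472 = -0.6165
Step 3: Project onto [-2, 3].
x_proj = clip(0.5784) = 0.5784
y_proj = clip(-0.6165) = -0.6165
Step 4: Evaluate f.
f(0.5784, -0.6165) = 16.1443


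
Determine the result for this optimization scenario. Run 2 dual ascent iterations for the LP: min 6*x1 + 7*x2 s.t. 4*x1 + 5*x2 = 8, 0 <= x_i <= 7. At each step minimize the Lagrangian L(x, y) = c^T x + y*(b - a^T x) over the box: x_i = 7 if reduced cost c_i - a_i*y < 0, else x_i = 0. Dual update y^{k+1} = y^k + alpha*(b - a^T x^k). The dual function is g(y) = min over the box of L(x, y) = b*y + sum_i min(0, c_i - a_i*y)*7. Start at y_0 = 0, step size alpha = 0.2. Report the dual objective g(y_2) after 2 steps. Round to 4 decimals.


Dual ascent for LP: min 6*x1 + 7*x2, 4*x1 + 5*x2 = 8, 0 <= x_i <= 7
Step 1: y^k = 0.0, reduced costs: (6.0, 7.0)
  x^k = (0.0, 0.0), subgradient = b - a^T x = 8.0
  y^{k+1} = 0.0 + 0.2*8.0 = 1.6
Step 2: y^k = 1.6, reduced costs: (-0.4, -1.0)
  x^k = (7.0, 7.0), subgradient = b - a^T x = -55.0
  y^{k+1} = 1.6 + 0.2*-55.0 = -9.4
Dual objective at y_2 = -9.4: reduced costs (43.6, 54.0), box minimizer x = (0.0, 0.0)
g(y_2) = b*y + (c1 - a1*y)*x1 + (c2 - a2*y)*x2 = 8*(-9.4) + 43.6*0.0 + 54.0*0.0 = -75.2 + 0.0 + 0.0 = -75.2


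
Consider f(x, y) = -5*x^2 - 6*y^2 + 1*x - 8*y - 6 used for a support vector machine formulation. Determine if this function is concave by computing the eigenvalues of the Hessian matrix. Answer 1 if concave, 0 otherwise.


The Hessian of f(x,y) = -5*x^2 - 6*y^2 + 1*x - 8*y - 6 is:
H = [[-10, 0], [0, -12]]
Trace = -10 - 12 = -22
Determinant = -10*-12 - (0)^2 = 120
Discriminant = (-22)^2 - 4*120 = 4.0
Eigenvalues: lambda_1 = -12.0, lambda_2 = -10.0
The function is concave.

1


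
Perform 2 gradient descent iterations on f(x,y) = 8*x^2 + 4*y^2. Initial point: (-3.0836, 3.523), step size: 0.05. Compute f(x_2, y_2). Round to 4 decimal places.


Gradient descent on f(x,y) = 8*x^2 + 4*y^2.
Starting point: (-3.0836, 3.523), alpha = 0.05
Step 1: grad_x = 2*8*-3.0836 = -49.3376, grad_y = 2*4*3.523 = 28.184
  x_1 = -3.0836 - 0.05*-49.3376 = -0.6167
  y_1 = 3.523 - 0.05*28.184 = 2.1138
Step 2: grad_x = 2*8*-0.6167 = -9.8675, grad_y = 2*4*2.1138 = 16.9104
  x_2 = -0.6167 - 0.05*-9.8675 = -0.1233
  y_2 = 2.1138 - 0.05*16.9104 = 1.2683
f(-0.1233, 1.2683) = 8*(-0.1233)^2 + 4*1.2683^2 = 6.5558


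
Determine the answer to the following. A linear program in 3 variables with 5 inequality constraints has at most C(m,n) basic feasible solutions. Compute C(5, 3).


Each vertex corresponds to some choice of n active constraints out of m, so the number of vertices is at most C(m, n) = m! / (n!(m-n)!).
m = 5, n = 3
Numerator: 5 * 4 * 3
Denominator: 3! = 6
C(5, 3) = 10


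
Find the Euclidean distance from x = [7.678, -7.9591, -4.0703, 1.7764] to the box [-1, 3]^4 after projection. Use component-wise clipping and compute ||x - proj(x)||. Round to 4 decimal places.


Project each component onto [-1, 3].
clip(7.678) = 3.0, clip(-7.9591) = -1.0, clip(-4.0703) = -1.0, clip(1.7764) = 1.7764
Projection = [3.0, -1.0, -1.0, 1.7764]
Squared diffs: [21.8837, 48.4291, 9.4267, 0.0]
Distance = sqrt(79.7395) = 8.9297


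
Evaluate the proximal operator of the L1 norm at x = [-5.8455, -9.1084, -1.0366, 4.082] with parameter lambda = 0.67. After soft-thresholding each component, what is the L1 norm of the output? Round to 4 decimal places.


Soft-thresholding with lambda = 0.67:
prox(-5.8455) = sign(-5.8455)*max(|-5.8455| - 0.67, 0) = -5.1755
prox(-9.1084) = sign(-9.1084)*max(|-9.1084| - 0.67, 0) = -8.4384
prox(-1.0366) = sign(-1.0366)*max(|-1.0366| - 0.67, 0) = -0.3666
prox(4.082) = sign(4.082)*max(|4.082| - 0.67, 0) = 3.412
prox(x) = [-5.1755, -8.4384, -0.3666, 3.412]
||prox(x)||_1 = 5.1755 + 8.4384 + 0.3666 + 3.412 = 17.3925


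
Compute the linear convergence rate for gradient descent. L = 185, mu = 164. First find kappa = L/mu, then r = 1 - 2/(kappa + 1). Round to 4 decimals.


Step 1: Compute the condition number.
kappa = L/mu = 185/164 = 1.128
Step 2: Compute the convergence rate.
r = 1 - 2/(kappa + 1) = 1 - 2*mu/(L + mu) = (L - mu)/(L + mu) = 21/349 = 0.0602


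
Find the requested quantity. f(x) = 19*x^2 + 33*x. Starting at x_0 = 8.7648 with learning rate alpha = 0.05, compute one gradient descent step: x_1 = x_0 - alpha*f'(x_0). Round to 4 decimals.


We compute the gradient at x_0 and apply the update.
f'(x) = 38*x + 33
f'(8.7648) = 38*8.7648 + 33 = 366.0624
x_1 = 8.7648 - 0.05*366.0624 = -9.5383


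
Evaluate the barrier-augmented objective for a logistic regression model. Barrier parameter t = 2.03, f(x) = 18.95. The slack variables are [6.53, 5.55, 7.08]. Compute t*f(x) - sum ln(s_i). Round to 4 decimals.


Step 1: Compute log-barrier.
ln values: [1.8764, 1.7138, 1.9573]
phi = -(1.8764 + 1.7138 + 1.9573) = -5.5475
Step 2: Compute augmented objective.
t*f(x) = 2.03*18.95 = 38.4685
Total = 38.4685 - 5.5475 = 32.921


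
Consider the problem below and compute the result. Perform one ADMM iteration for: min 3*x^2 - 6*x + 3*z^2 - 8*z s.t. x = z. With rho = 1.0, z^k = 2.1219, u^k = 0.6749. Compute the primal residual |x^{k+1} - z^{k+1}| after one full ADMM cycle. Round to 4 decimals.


ADMM iteration with rho = 1.0, z^k = 2.1219, u^k = 0.6749
Step 1: x-update.
Minimize 3*x^2 - 6*x + (1.0/2)*(x - 2.1219 + 0.6749)^2
FOC: (2*3 + 1.0)*x = 6 + 1.0*(2.1219 - 0.6749)
x^{k+1} = 1.0639
Step 2: z-update.
Minimize 3*z^2 - 8*z + (1.0/2)*(1.0639 - z + 0.6749)^2
FOC: (2*3 + 1.0)*z = 8 + 1.0*(1.0639 + 0.6749)
z^{k+1} = 1.3913
Step 3: u-update.
u^{k+1} = 0.6749 + 1.0639 - 1.3913 = 0.3475
Step 4: Primal residual = |1.0639 - 1.3913| = 0.3274


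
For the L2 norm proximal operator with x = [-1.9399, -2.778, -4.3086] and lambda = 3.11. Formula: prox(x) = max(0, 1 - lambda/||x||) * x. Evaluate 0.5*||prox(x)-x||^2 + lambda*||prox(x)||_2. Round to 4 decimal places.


Step 1: Compute ||x||.
||x|| = 5.4813
Step 2: Compute scaling factor.
scale = max(0, 1 - 3.11/5.4813) = 0.4326
Step 3: prox(x) = [-0.8392, -1.2018, -1.864]
||prox(x)|| = 2.3713
Step 4: Proximal objective.
0.5*||prox-x||^2 = 4.8361
lambda*||prox|| = 7.3747
Total = 12.2108


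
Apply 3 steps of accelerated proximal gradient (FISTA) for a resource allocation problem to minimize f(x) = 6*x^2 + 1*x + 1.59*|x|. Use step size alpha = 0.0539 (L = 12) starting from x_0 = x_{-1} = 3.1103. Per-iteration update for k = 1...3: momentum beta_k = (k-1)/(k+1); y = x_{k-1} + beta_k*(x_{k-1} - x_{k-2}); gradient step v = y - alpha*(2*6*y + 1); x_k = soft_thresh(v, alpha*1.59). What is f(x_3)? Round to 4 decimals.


FISTA on f(x) = 6*x^2 + 1*x + 1.59*|x|
L = 12, alpha = 0.0539
Iteration 1: beta = 0.0, y = 3.1103 + 0.0*(3.1103 - 3.1103) = 3.1103
  grad(y) = 38.3236, v = y - alpha*grad = 1.0447
  prox(v) = soft_thresh(1.0447, 0.0857) = 0.959
Iteration 2: beta = 0.3333, y = 0.959 + 0.3333*(0.959 - 3.1103) = 0.2418
  grad(y) = 3.9021, v = y - alpha*grad = 0.0315
  prox(v) = soft_thresh(0.0315, 0.0857) = 0.0
Iteration 3: beta = 0.5, y = 0.0 + 0.5*(0.0 - 0.959) = -0.4795
  grad(y) = -4.7537, v = y - alpha*grad = -0.2233
  prox(v) = soft_thresh(-0.2233, 0.0857) = -0.1376
f(x_3) = 6*(-0.1376)^2 + 1*(-0.1376) + 1.59*|-0.1376| = 0.1947


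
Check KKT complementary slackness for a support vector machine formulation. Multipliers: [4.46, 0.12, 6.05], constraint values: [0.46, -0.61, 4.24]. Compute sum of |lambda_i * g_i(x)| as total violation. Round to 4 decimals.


KKT complementary slackness check:
lambda_1 * g_1 = 4.46 * 0.46 = 2.0516
lambda_2 * g_2 = 0.12 * -0.61 = -0.0732
lambda_3 * g_3 = 6.05 * 4.24 = 25.652
Total violation = 2.0516 + 0.0732 + 25.652 = 27.7768


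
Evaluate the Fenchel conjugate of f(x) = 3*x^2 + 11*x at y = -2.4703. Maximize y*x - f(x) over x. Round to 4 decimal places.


f*(y) = sup_x {y*x - a*x^2 - b*x} = sup_x {(y-b)*x - a*x^2}
FOC: (y - b) - 2a*x = 0 => x* = (y - b)/(2a)
x* = (-2.4703 - 11)/(2*3) = -2.2451
f*(-2.4703) = (y-b)^2/(4a) = (-2.4703 - 11)^2/(4*3)
= 181.449/12 = 15.1207


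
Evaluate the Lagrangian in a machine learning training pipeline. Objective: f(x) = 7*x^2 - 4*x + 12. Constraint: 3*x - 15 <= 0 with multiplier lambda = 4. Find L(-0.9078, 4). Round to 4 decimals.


Step 1: Evaluate f(x).
f(-0.9078) = 7*(-0.9078)^2 - 4*(-0.9078) + 12 = 21.3999
Step 2: Evaluate g(x).
g(-0.9078) = 3*-0.9078 - 15 = -17.7234
Step 3: Compute Lagrangian.
L = 21.3999 + 4*-17.7234 = -49.4937


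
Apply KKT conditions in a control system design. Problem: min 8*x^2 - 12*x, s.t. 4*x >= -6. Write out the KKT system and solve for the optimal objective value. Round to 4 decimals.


Step 1: Try lambda = 0 (constraint inactive).
Stationarity: 2*8*x - 12 = 0
x* = 12/(2*8) = 0.75
Check constraint: 4*0.75 = 3.0 >= -6 -- satisfied.
Step 2: Compute optimal value.
f(x*) = 8*0.75^2 - 12*0.75 = -4.5


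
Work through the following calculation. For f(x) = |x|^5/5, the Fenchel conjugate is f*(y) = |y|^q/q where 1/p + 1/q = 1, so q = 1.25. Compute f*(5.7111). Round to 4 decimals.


The conjugate exponent q satisfies 1/p + 1/q = 1.
p = 5, so q = 5/(5 - 1) = 1.25
|y|^q = 5.7111^1.25 = 8.8288
f*(5.7111) = 8.8288 / 1.25 = 7.063


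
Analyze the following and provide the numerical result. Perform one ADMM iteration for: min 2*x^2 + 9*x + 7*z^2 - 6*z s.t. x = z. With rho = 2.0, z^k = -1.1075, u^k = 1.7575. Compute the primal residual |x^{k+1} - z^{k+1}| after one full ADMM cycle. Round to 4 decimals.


ADMM iteration with rho = 2.0, z^k = -1.1075, u^k = 1.7575
Step 1: x-update.
Minimize 2*x^2 + 9*x + (2.0/2)*(x + 1.1075 + 1.7575)^2
FOC: (2*2 + 2.0)*x = -9 + 2.0*(-1.1075 - 1.7575)
x^{k+1} = -2.455
Step 2: z-update.
Minimize 7*z^2 - 6*z + (2.0/2)*(-2.455 - z + 1.7575)^2
FOC: (2*7 + 2.0)*z = 6 + 2.0*(-2.455 + 1.7575)
z^{k+1} = 0.2878
Step 3: u-update.
u^{k+1} = 1.7575 - 2.455 - 0.2878 = -0.9853
Step 4: Primal residual = |-2.455 - 0.2878| = 2.7428


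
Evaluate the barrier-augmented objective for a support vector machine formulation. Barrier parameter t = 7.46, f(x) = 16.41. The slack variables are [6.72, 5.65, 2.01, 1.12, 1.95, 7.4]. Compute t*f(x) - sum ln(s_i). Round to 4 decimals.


Step 1: Compute log-barrier.
ln values: [1.9051, 1.7317, 0.6981, 0.1133, 0.6678, 2.0015]
phi = -(1.9051 + 1.7317 + 0.6981 + 0.1133 + 0.6678 + 2.0015) = -7.1175
Step 2: Compute augmented objective.
t*f(x) = 7.46*16.41 = 122.4186
Total = 122.4186 - 7.1175 = 115.3011


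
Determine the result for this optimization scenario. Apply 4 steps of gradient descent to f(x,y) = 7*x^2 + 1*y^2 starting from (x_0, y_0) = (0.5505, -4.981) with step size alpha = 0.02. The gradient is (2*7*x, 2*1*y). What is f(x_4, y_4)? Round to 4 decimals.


Gradient descent on f(x,y) = 7*x^2 + 1*y^2.
Starting point: (0.5505, -4.981), alpha = 0.02
Step 1: grad_x = 2*7*0.5505 = 7.707, grad_y = 2*1*-4.981 = -9.962
  x_1 = 0.5505 - 0.02*7.707 = 0.3964
  y_1 = -4.981 - 0.02*-9.962 = -4.7818
Step 2: grad_x = 2*7*0.3964 = 5.549, grad_y = 2*1*-4.7818 = -9.5635
  x_2 = 0.3964 - 0.02*5.549 = 0.2854
  y_2 = -4.7818 - 0.02*-9.5635 = -4.5905
Step 3: grad_x = 2*7*0.2854 = 3.9953, grad_y = 2*1*-4.5905 = -9.181
  x_3 = 0.2854 - 0.02*3.9953 = 0.2055
  y_3 = -4.5905 - 0.02*-9.181 = -4.4069
Step 4: grad_x = 2*7*0.2055 = 2.8766, grad_y = 2*1*-4.4069 = -8.8137
  x_4 = 0.2055 - 0.02*2.8766 = 0.1479
  y_4 = -4.4069 - 0.02*-8.8137 = -4.2306
f(0.1479, -4.2306) = 7*0.1479^2 + 1*(-4.2306)^2 = 18.0511


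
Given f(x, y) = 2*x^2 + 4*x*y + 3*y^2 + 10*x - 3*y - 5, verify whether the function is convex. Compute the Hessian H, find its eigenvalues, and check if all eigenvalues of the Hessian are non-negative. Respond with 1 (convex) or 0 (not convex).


The Hessian of f(x,y) = 2*x^2 + 4*x*y + 3*y^2 + 10*x - 3*y - 5 is:
H = [[4, 4], [4, 6]]
Trace = 4 + 6 = 10
Determinant = 4*6 - (4)^2 = 8
Discriminant = (10)^2 - 4*8 = 68.0
Eigenvalues: lambda_1 = 0.8769, lambda_2 = 9.1231
The function is convex.

1


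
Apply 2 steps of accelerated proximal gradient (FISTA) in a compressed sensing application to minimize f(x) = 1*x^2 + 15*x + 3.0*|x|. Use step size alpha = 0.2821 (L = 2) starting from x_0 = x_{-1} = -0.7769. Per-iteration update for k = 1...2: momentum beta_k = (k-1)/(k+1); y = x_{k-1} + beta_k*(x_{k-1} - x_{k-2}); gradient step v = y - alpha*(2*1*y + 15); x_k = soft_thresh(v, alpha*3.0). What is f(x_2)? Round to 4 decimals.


FISTA on f(x) = 1*x^2 + 15*x + 3.0*|x|
L = 2, alpha = 0.2821
Iteration 1: beta = 0.0, y = -0.7769 + 0.0*(-0.7769 + 0.7769) = -0.7769
  grad(y) = 13.4462, v = y - alpha*grad = -4.5701
  prox(v) = soft_thresh(-4.5701, 0.8463) = -3.7238
Iteration 2: beta = 0.3333, y = -3.7238 + 0.3333*(-3.7238 + 0.7769) = -4.7061
  grad(y) = 5.5879, v = y - alpha*grad = -6.2824
  prox(v) = soft_thresh(-6.2824, 0.8463) = -5.4361
f(x_2) = 1*(-5.4361)^2 + 15*(-5.4361) + 3.0*|-5.4361| = -35.682


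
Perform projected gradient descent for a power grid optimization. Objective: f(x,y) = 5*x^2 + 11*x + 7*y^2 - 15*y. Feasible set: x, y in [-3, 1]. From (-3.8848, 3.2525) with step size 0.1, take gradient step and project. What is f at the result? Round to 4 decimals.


Step 1: Compute gradient at (-3.8848, 3.2525).
grad_x = 2*5*-3.8848 + 11 = -27.848
grad_y = 2*7*3.2525 - 15 = 30.535
Step 2: Gradient step.
x_raw = -3.8848 - 0.1*-27.848 = -1.1
y_raw = 3.2525 - 0.1*30.535 = 0.199
Step 3: Project onto [-3, 1].
x_proj = clip(-1.1) = -1.1
y_proj = clip(0.199) = 0.199
Step 4: Evaluate f.
f(-1.1, 0.199) = -8.7578


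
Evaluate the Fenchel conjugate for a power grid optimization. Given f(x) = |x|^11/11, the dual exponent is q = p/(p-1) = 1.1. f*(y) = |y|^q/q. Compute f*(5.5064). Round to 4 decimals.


The conjugate exponent q satisfies 1/p + 1/q = 1.
p = 11, so q = 11/(11 - 1) = 1.1
|y|^q = 5.5064^1.1 = 6.5306
f*(5.5064) = 6.5306 / 1.1 = 5.9369


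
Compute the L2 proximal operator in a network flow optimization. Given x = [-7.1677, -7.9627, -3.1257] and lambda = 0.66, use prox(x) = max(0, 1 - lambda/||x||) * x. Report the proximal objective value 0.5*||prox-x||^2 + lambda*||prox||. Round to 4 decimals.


Step 1: Compute ||x||.
||x|| = 11.1602
Step 2: Compute scaling factor.
scale = max(0, 1 - 0.66/11.1602) = 0.9409
Step 3: prox(x) = [-6.7438, -7.4918, -2.9409]
||prox(x)|| = 10.5002
Step 4: Proximal objective.
0.5*||prox-x||^2 = 0.2178
lambda*||prox|| = 6.9301
Total = 7.1479


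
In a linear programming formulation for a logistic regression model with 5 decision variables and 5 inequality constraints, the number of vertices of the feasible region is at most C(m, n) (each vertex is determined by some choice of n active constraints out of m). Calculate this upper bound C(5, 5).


Each vertex corresponds to some choice of n active constraints out of m, so the number of vertices is at most C(m, n) = m! / (n!(m-n)!).
m = 5, n = 5
Numerator: 5 * 4 * 3 * 2 * 1
Denominator: 5! = 120
C(5, 5) = 1


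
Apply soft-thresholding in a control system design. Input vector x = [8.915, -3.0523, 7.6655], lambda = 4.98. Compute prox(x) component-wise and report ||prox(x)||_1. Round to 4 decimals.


Soft-thresholding with lambda = 4.98:
prox(8.915) = sign(8.915)*max(|8.915| - 4.98, 0) = 3.935
prox(-3.0523) = sign(-3.0523)*max(|-3.0523| - 4.98, 0) = 0.0
prox(7.6655) = sign(7.6655)*max(|7.6655| - 4.98, 0) = 2.6855
prox(x) = [3.935, 0.0, 2.6855]
||prox(x)||_1 = 3.935 + 0.0 + 2.6855 = 6.6205


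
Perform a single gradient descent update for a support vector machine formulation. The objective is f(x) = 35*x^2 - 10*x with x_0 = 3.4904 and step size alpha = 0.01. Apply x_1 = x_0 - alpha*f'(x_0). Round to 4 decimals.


We compute the gradient at x_0 and apply the update.
f'(x) = 70*x - 10
f'(3.4904) = 70*3.4904 - 10 = 234.328
x_1 = 3.4904 - 0.01*234.328 = 1.1471


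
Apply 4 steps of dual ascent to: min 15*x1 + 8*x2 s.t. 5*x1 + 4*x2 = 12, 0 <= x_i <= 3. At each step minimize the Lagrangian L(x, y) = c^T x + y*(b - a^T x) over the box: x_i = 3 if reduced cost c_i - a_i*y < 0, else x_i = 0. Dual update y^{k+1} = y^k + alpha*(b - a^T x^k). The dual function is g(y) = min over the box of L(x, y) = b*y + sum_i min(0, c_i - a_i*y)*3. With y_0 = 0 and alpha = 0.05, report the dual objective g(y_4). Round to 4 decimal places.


Dual ascent for LP: min 15*x1 + 8*x2, 5*x1 + 4*x2 = 12, 0 <= x_i <= 3
Step 1: y^k = 0.0, reduced costs: (15.0, 8.0)
  x^k = (0.0, 0.0), subgradient = b - a^T x = 12.0
  y^{k+1} = 0.0 + 0.05*12.0 = 0.6
Step 2: y^k = 0.6, reduced costs: (12.0, 5.6)
  x^k = (0.0, 0.0), subgradient = b - a^T x = 12.0
  y^{k+1} = 0.6 + 0.05*12.0 = 1.2
Step 3: y^k = 1.2, reduced costs: (9.0, 3.2)
  x^k = (0.0, 0.0), subgradient = b - a^T x = 12.0
  y^{k+1} = 1.2 + 0.05*12.0 = 1.8
Step 4: y^k = 1.8, reduced costs: (6.0, 0.8)
  x^k = (0.0, 0.0), subgradient = b - a^T x = 12.0
  y^{k+1} = 1.8 + 0.05*12.0 = 2.4
Dual objective at y_4 = 2.4: reduced costs (3.0, -1.6), box minimizer x = (0.0, 3.0)
g(y_4) = b*y + (c1 - a1*y)*x1 + (c2 - a2*y)*x2 = 12*2.4 + 3.0*0.0 + (-1.6)*3.0 = 28.8 + 0.0 - 4.8 = 24.0


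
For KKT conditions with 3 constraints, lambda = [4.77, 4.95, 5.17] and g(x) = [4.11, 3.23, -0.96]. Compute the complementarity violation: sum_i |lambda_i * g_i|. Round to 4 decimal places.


KKT complementary slackness check:
lambda_1 * g_1 = 4.77 * 4.11 = 19.6047
lambda_2 * g_2 = 4.95 * 3.23 = 15.9885
lambda_3 * g_3 = 5.17 * -0.96 = -4.9632
Total violation = 19.6047 + 15.9885 + 4.9632 = 40.5564


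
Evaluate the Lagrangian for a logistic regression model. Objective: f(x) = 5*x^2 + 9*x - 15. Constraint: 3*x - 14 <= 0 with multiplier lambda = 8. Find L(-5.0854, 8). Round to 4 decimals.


Step 1: Evaluate f(x).
f(-5.0854) = 5*(-5.0854)^2 + 9*(-5.0854) - 15 = 68.5379
Step 2: Evaluate g(x).
g(-5.0854) = 3*-5.0854 - 14 = -29.2562
Step 3: Compute Lagrangian.
L = 68.5379 + 8*-29.2562 = -165.5117


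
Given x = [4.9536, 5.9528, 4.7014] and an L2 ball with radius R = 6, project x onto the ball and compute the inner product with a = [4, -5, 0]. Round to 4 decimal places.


Step 1: Compute ||x|| (intermediates to 6 decimals).
||x|| = sqrt(4.9536^2 + 5.9528^2 + 4.7014^2) = 9.059644
Step 2: Project.
Since ||x|| > R, scale = R/||x|| = 6/9.059644 = 0.662278, proj(x) = scale * x
proj(x) = [3.28066, 3.942408, 3.113634]
Step 3: Dot product.
a^T * proj(x) = 4*3.28066 - 5*3.942408 + 0*3.113634 = -6.5894


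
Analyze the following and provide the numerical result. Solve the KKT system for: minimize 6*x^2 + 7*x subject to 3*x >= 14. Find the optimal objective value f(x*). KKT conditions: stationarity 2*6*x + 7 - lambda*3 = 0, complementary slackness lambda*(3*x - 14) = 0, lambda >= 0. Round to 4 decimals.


Step 1: Try lambda = 0 (constraint inactive).
x_unc = -7/(2*6) = -0.5833
Check: 3*-0.5833 = -1.7499 < 14 -- violated!
Step 2: Constraint must be active: 3*x = 14
x* = 14/3 = 4.6667 (rounded; the exact value 14/3 is used below)
lambda = (2*6*(14/3) + 7)/3 = 21.0
Step 3: Compute optimal value.
f(x*) = 6*(14/3)^2 + 7*(14/3) = 163.3333


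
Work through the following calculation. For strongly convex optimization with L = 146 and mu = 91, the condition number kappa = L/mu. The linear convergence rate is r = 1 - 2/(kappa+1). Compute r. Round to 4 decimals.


Step 1: Compute the condition number.
kappa = L/mu = 146/91 = 1.6044
Step 2: Compute the convergence rate.
r = 1 - 2/(kappa + 1) = 1 - 2*mu/(L + mu) = (L - mu)/(L + mu) = 55/237 = 0.2321


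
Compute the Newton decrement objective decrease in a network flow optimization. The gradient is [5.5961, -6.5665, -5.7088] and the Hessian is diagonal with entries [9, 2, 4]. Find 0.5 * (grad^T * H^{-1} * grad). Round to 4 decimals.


Step 1: H is diagonal, so H^(-1) * g = [0.6218, -3.2833, -1.4272].
Step 2: g^T H^(-1) g = sum_i g_i^2 / H_ii
  = (5.5961)^2/9 + (-6.5665)^2/2 + (-5.7088)^2/4
  = 3.4796 + 21.5595 + 8.1476 = 33.1867
Step 3: Objective decrease = 0.5 * g^T H^(-1) g = 16.5933


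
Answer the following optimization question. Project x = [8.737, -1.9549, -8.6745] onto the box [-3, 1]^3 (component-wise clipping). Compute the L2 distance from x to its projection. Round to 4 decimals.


Project each component onto [-3, 1].
clip(8.737) = 1.0, clip(-1.9549) = -1.9549, clip(-8.6745) = -3.0
Projection = [1.0, -1.9549, -3.0]
Squared diffs: [59.8612, 0.0, 32.2]
Distance = sqrt(92.0612) = 9.5948


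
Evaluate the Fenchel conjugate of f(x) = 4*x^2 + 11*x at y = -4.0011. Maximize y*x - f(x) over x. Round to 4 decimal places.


f*(y) = sup_x {y*x - a*x^2 - b*x} = sup_x {(y-b)*x - a*x^2}
FOC: (y - b) - 2a*x = 0 => x* = (y - b)/(2a)
x* = (-4.0011 - 11)/(2*4) = -1.8751
f*(-4.0011) = (y-b)^2/(4a) = (-4.0011 - 11)^2/(4*4)
= 225.033/16 = 14.0646


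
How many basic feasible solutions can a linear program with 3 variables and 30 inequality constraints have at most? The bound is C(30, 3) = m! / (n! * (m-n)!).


Each vertex corresponds to some choice of n active constraints out of m, so the number of vertices is at most C(m, n) = m! / (n!(m-n)!).
m = 30, n = 3
Numerator: 30 * 29 * 28
Denominator: 3! = 6
C(30, 3) = 4060


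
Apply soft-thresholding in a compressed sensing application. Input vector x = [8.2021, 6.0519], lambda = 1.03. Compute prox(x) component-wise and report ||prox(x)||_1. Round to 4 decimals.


Soft-thresholding with lambda = 1.03:
prox(8.2021) = sign(8.2021)*max(|8.2021| - 1.03, 0) = 7.1721
prox(6.0519) = sign(6.0519)*max(|6.0519| - 1.03, 0) = 5.0219
prox(x) = [7.1721, 5.0219]
||prox(x)||_1 = 7.1721 + 5.0219 = 12.194


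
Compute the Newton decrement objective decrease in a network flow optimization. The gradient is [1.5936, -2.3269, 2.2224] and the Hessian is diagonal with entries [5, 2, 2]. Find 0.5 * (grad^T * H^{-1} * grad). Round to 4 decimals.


Step 1: H is diagonal, so H^(-1) * g = [0.3187, -1.1635, 1.1112].
Step 2: g^T H^(-1) g = sum_i g_i^2 / H_ii
  = (1.5936)^2/5 + (-2.3269)^2/2 + (2.2224)^2/2
  = 0.5079 + 2.7072 + 2.4695 = 5.6847
Step 3: Objective decrease = 0.5 * g^T H^(-1) g = 2.8423


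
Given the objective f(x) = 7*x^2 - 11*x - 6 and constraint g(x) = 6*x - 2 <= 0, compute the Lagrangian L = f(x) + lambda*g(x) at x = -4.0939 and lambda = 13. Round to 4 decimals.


Step 1: Evaluate f(x).
f(-4.0939) = 7*(-4.0939)^2 - 11*(-4.0939) - 6 = 156.353
Step 2: Evaluate g(x).
g(-4.0939) = 6*-4.0939 - 2 = -26.5634
Step 3: Compute Lagrangian.
L = 156.353 + 13*-26.5634 = -188.9712


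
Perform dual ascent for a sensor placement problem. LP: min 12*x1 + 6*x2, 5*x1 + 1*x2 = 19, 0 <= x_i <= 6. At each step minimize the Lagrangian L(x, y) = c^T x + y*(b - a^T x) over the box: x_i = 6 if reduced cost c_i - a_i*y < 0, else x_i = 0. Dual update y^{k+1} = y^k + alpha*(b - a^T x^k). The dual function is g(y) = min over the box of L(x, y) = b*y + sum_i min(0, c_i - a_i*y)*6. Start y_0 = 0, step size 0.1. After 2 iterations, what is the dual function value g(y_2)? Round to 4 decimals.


Dual ascent for LP: min 12*x1 + 6*x2, 5*x1 + 1*x2 = 19, 0 <= x_i <= 6
Step 1: y^k = 0.0, reduced costs: (12.0, 6.0)
  x^k = (0.0, 0.0), subgradient = b - a^T x = 19.0
  y^{k+1} = 0.0 + 0.1*19.0 = 1.9
Step 2: y^k = 1.9, reduced costs: (2.5, 4.1)
  x^k = (0.0, 0.0), subgradient = b - a^T x = 19.0
  y^{k+1} = 1.9 + 0.1*19.0 = 3.8
Dual objective at y_2 = 3.8: reduced costs (-7.0, 2.2), box minimizer x = (6.0, 0.0)
g(y_2) = b*y + (c1 - a1*y)*x1 + (c2 - a2*y)*x2 = 19*3.8 + (-7.0)*6.0 + 2.2*0.0 = 72.2 - 42.0 + 0.0 = 30.2


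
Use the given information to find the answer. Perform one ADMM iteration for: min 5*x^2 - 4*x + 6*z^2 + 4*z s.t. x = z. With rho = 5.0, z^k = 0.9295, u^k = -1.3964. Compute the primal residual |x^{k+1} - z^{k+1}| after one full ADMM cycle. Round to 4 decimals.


ADMM iteration with rho = 5.0, z^k = 0.9295, u^k = -1.3964
Step 1: x-update.
Minimize 5*x^2 - 4*x + (5.0/2)*(x - 0.9295 - 1.3964)^2
FOC: (2*5 + 5.0)*x = 4 + 5.0*(0.9295 + 1.3964)
x^{k+1} = 1.042
Step 2: z-update.
Minimize 6*z^2 + 4*z + (5.0/2)*(1.042 - z - 1.3964)^2
FOC: (2*6 + 5.0)*z = -4 + 5.0*(1.042 - 1.3964)
z^{k+1} = -0.3395
Step 3: u-update.
u^{k+1} = -1.3964 + 1.042 + 0.3395 = -0.0149
Step 4: Primal residual = |1.042 + 0.3395| = 1.3815


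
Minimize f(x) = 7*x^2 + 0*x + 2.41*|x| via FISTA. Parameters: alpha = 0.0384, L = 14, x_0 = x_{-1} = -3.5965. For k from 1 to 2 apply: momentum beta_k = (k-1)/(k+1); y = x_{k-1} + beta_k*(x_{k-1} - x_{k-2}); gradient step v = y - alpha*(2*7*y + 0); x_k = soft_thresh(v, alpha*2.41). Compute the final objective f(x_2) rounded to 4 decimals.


FISTA on f(x) = 7*x^2 + 0*x + 2.41*|x|
L = 14, alpha = 0.0384
Iteration 1: beta = 0.0, y = -3.5965 + 0.0*(-3.5965 + 3.5965) = -3.5965
  grad(y) = -50.351, v = y - alpha*grad = -1.663
  prox(v) = soft_thresh(-1.663, 0.0925) = -1.5705
Iteration 2: beta = 0.3333, y = -1.5705 + 0.3333*(-1.5705 + 3.5965) = -0.8951
  grad(y) = -12.5319, v = y - alpha*grad = -0.4139
  prox(v) = soft_thresh(-0.4139, 0.0925) = -0.3214
f(x_2) = 7*(-0.3214)^2 + 0*(-0.3214) + 2.41*|-0.3214| = 1.4974
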